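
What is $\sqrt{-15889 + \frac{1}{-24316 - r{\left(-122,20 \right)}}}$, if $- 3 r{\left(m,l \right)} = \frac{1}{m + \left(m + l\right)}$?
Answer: $\frac{i \sqrt{4242476397500189617}}{16340353} \approx 126.05 i$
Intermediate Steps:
$r{\left(m,l \right)} = - \frac{1}{3 \left(l + 2 m\right)}$ ($r{\left(m,l \right)} = - \frac{1}{3 \left(m + \left(m + l\right)\right)} = - \frac{1}{3 \left(m + \left(l + m\right)\right)} = - \frac{1}{3 \left(l + 2 m\right)}$)
$\sqrt{-15889 + \frac{1}{-24316 - r{\left(-122,20 \right)}}} = \sqrt{-15889 + \frac{1}{-24316 - - \frac{1}{3 \cdot 20 + 6 \left(-122\right)}}} = \sqrt{-15889 + \frac{1}{-24316 - - \frac{1}{60 - 732}}} = \sqrt{-15889 + \frac{1}{-24316 - - \frac{1}{-672}}} = \sqrt{-15889 + \frac{1}{-24316 - \left(-1\right) \left(- \frac{1}{672}\right)}} = \sqrt{-15889 + \frac{1}{-24316 - \frac{1}{672}}} = \sqrt{-15889 + \frac{1}{- \frac{16340353}{672}}} = \sqrt{-15889 - \frac{672}{16340353}} = \sqrt{- \frac{259631869489}{16340353}} = \frac{i \sqrt{4242476397500189617}}{16340353}$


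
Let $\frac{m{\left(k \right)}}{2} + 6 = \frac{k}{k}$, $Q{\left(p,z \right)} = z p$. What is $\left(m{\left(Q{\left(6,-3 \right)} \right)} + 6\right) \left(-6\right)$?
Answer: $24$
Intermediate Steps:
$Q{\left(p,z \right)} = p z$
$m{\left(k \right)} = -10$ ($m{\left(k \right)} = -12 + 2 \frac{k}{k} = -12 + 2 \cdot 1 = -12 + 2 = -10$)
$\left(m{\left(Q{\left(6,-3 \right)} \right)} + 6\right) \left(-6\right) = \left(-10 + 6\right) \left(-6\right) = \left(-4\right) \left(-6\right) = 24$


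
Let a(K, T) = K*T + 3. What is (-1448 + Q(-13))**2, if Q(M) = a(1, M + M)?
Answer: 2163841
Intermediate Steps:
a(K, T) = 3 + K*T
Q(M) = 3 + 2*M (Q(M) = 3 + 1*(M + M) = 3 + 1*(2*M) = 3 + 2*M)
(-1448 + Q(-13))**2 = (-1448 + (3 + 2*(-13)))**2 = (-1448 + (3 - 26))**2 = (-1448 - 23)**2 = (-1471)**2 = 2163841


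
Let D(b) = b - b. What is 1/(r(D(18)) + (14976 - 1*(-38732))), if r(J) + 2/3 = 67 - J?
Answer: 3/161323 ≈ 1.8596e-5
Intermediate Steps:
D(b) = 0
r(J) = 199/3 - J (r(J) = -⅔ + (67 - J) = 199/3 - J)
1/(r(D(18)) + (14976 - 1*(-38732))) = 1/((199/3 - 1*0) + (14976 - 1*(-38732))) = 1/((199/3 + 0) + (14976 + 38732)) = 1/(199/3 + 53708) = 1/(161323/3) = 3/161323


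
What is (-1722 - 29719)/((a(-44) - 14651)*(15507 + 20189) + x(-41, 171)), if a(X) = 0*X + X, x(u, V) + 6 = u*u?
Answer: 31441/524551045 ≈ 5.9939e-5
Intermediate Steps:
x(u, V) = -6 + u**2 (x(u, V) = -6 + u*u = -6 + u**2)
a(X) = X (a(X) = 0 + X = X)
(-1722 - 29719)/((a(-44) - 14651)*(15507 + 20189) + x(-41, 171)) = (-1722 - 29719)/((-44 - 14651)*(15507 + 20189) + (-6 + (-41)**2)) = -31441/(-14695*35696 + (-6 + 1681)) = -31441/(-524552720 + 1675) = -31441/(-524551045) = -31441*(-1/524551045) = 31441/524551045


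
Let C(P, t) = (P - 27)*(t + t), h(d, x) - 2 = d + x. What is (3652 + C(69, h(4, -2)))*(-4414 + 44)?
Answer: -17427560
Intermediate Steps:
h(d, x) = 2 + d + x (h(d, x) = 2 + (d + x) = 2 + d + x)
C(P, t) = 2*t*(-27 + P) (C(P, t) = (-27 + P)*(2*t) = 2*t*(-27 + P))
(3652 + C(69, h(4, -2)))*(-4414 + 44) = (3652 + 2*(2 + 4 - 2)*(-27 + 69))*(-4414 + 44) = (3652 + 2*4*42)*(-4370) = (3652 + 336)*(-4370) = 3988*(-4370) = -17427560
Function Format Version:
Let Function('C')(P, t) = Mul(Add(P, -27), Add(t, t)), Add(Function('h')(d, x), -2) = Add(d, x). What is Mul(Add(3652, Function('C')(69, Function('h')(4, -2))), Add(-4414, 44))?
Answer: -17427560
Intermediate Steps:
Function('h')(d, x) = Add(2, d, x) (Function('h')(d, x) = Add(2, Add(d, x)) = Add(2, d, x))
Function('C')(P, t) = Mul(2, t, Add(-27, P)) (Function('C')(P, t) = Mul(Add(-27, P), Mul(2, t)) = Mul(2, t, Add(-27, P)))
Mul(Add(3652, Function('C')(69, Function('h')(4, -2))), Add(-4414, 44)) = Mul(Add(3652, Mul(2, Add(2, 4, -2), Add(-27, 69))), Add(-4414, 44)) = Mul(Add(3652, Mul(2, 4, 42)), -4370) = Mul(Add(3652, 336), -4370) = Mul(3988, -4370) = -17427560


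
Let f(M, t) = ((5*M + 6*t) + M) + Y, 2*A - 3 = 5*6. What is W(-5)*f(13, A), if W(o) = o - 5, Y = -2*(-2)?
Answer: -1810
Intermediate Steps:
Y = 4
A = 33/2 (A = 3/2 + (5*6)/2 = 3/2 + (½)*30 = 3/2 + 15 = 33/2 ≈ 16.500)
W(o) = -5 + o
f(M, t) = 4 + 6*M + 6*t (f(M, t) = ((5*M + 6*t) + M) + 4 = (6*M + 6*t) + 4 = 4 + 6*M + 6*t)
W(-5)*f(13, A) = (-5 - 5)*(4 + 6*13 + 6*(33/2)) = -10*(4 + 78 + 99) = -10*181 = -1810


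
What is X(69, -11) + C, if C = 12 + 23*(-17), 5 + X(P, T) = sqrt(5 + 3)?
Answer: -384 + 2*sqrt(2) ≈ -381.17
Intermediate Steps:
X(P, T) = -5 + 2*sqrt(2) (X(P, T) = -5 + sqrt(5 + 3) = -5 + sqrt(8) = -5 + 2*sqrt(2))
C = -379 (C = 12 - 391 = -379)
X(69, -11) + C = (-5 + 2*sqrt(2)) - 379 = -384 + 2*sqrt(2)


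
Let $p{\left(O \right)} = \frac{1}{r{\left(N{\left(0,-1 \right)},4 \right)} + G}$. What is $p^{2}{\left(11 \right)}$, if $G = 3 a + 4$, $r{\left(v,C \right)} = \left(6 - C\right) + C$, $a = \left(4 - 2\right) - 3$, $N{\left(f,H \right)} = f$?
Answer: $\frac{1}{49} \approx 0.020408$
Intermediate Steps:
$a = -1$ ($a = 2 - 3 = -1$)
$r{\left(v,C \right)} = 6$
$G = 1$ ($G = 3 \left(-1\right) + 4 = -3 + 4 = 1$)
$p{\left(O \right)} = \frac{1}{7}$ ($p{\left(O \right)} = \frac{1}{6 + 1} = \frac{1}{7}$)
$p^{2}{\left(11 \right)} = \left(\frac{1}{7}\right)^{2} = \frac{1}{49}$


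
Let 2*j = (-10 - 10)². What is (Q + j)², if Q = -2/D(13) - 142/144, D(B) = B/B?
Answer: 201214225/5184 ≈ 38815.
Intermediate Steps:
D(B) = 1
Q = -215/72 (Q = -2/1 - 142/144 = -2*1 - 142*1/144 = -2 - 71/72 = -215/72 ≈ -2.9861)
j = 200 (j = (-10 - 10)²/2 = (½)*(-20)² = (½)*400 = 200)
(Q + j)² = (-215/72 + 200)² = (14185/72)² = 201214225/5184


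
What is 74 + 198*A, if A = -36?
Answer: -7054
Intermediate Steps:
74 + 198*A = 74 + 198*(-36) = 74 - 7128 = -7054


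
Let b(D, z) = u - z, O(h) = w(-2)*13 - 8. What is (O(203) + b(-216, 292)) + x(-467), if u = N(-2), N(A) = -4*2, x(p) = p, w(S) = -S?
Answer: -749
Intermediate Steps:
N(A) = -8
u = -8
O(h) = 18 (O(h) = -1*(-2)*13 - 8 = 2*13 - 8 = 26 - 8 = 18)
b(D, z) = -8 - z
(O(203) + b(-216, 292)) + x(-467) = (18 + (-8 - 1*292)) - 467 = (18 + (-8 - 292)) - 467 = (18 - 300) - 467 = -282 - 467 = -749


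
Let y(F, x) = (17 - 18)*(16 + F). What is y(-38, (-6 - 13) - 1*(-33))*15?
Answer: 330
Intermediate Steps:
y(F, x) = -16 - F (y(F, x) = -(16 + F) = -16 - F)
y(-38, (-6 - 13) - 1*(-33))*15 = (-16 - 1*(-38))*15 = (-16 + 38)*15 = 22*15 = 330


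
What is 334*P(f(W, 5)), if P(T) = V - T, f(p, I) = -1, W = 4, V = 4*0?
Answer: 334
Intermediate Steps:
V = 0
P(T) = -T (P(T) = 0 - T = -T)
334*P(f(W, 5)) = 334*(-1*(-1)) = 334*1 = 334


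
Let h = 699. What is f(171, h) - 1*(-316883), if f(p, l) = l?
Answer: 317582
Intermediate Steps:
f(171, h) - 1*(-316883) = 699 - 1*(-316883) = 699 + 316883 = 317582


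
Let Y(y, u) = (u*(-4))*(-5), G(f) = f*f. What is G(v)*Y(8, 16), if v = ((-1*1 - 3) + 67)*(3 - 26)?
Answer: 671872320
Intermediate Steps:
v = -1449 (v = ((-1 - 3) + 67)*(-23) = (-4 + 67)*(-23) = 63*(-23) = -1449)
G(f) = f**2
Y(y, u) = 20*u (Y(y, u) = -4*u*(-5) = 20*u)
G(v)*Y(8, 16) = (-1449)**2*(20*16) = 2099601*320 = 671872320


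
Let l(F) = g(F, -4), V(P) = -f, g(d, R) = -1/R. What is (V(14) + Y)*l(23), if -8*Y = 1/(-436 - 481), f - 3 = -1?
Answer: -14671/29344 ≈ -0.49997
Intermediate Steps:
f = 2 (f = 3 - 1 = 2)
V(P) = -2 (V(P) = -1*2 = -2)
Y = 1/7336 (Y = -1/(8*(-436 - 481)) = -1/8/(-917) = -1/8*(-1/917) = 1/7336 ≈ 0.00013631)
l(F) = 1/4 (l(F) = -1/(-4) = -1*(-1/4) = 1/4)
(V(14) + Y)*l(23) = (-2 + 1/7336)*(1/4) = -14671/7336*1/4 = -14671/29344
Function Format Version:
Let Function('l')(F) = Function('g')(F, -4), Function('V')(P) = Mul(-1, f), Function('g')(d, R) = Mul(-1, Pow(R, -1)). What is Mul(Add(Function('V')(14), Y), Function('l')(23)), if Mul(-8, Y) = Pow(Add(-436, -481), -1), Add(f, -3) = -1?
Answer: Rational(-14671, 29344) ≈ -0.49997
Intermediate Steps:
f = 2 (f = Add(3, -1) = 2)
Function('V')(P) = -2 (Function('V')(P) = Mul(-1, 2) = -2)
Y = Rational(1, 7336) (Y = Mul(Rational(-1, 8), Pow(Add(-436, -481), -1)) = Mul(Rational(-1, 8), Pow(-917, -1)) = Mul(Rational(-1, 8), Rational(-1, 917)) = Rational(1, 7336) ≈ 0.00013631)
Function('l')(F) = Rational(1, 4) (Function('l')(F) = Mul(-1, Pow(-4, -1)) = Mul(-1, Rational(-1, 4)) = Rational(1, 4))
Mul(Add(Function('V')(14), Y), Function('l')(23)) = Mul(Add(-2, Rational(1, 7336)), Rational(1, 4)) = Mul(Rational(-14671, 7336), Rational(1, 4)) = Rational(-14671, 29344)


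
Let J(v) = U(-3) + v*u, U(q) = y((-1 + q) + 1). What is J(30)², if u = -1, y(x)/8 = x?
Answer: 2916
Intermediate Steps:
y(x) = 8*x
U(q) = 8*q (U(q) = 8*((-1 + q) + 1) = 8*q)
J(v) = -24 - v (J(v) = 8*(-3) + v*(-1) = -24 - v)
J(30)² = (-24 - 1*30)² = (-24 - 30)² = (-54)² = 2916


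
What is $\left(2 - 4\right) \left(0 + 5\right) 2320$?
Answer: $-23200$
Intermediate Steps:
$\left(2 - 4\right) \left(0 + 5\right) 2320 = \left(-2\right) 5 \cdot 2320 = \left(-10\right) 2320 = -23200$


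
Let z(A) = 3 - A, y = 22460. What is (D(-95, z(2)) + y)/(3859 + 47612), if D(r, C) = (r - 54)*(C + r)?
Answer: 36466/51471 ≈ 0.70848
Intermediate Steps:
D(r, C) = (-54 + r)*(C + r)
(D(-95, z(2)) + y)/(3859 + 47612) = (((-95)² - 54*(3 - 1*2) - 54*(-95) + (3 - 1*2)*(-95)) + 22460)/(3859 + 47612) = ((9025 - 54*(3 - 2) + 5130 + (3 - 2)*(-95)) + 22460)/51471 = ((9025 - 54*1 + 5130 + 1*(-95)) + 22460)*(1/51471) = ((9025 - 54 + 5130 - 95) + 22460)*(1/51471) = (14006 + 22460)*(1/51471) = 36466*(1/51471) = 36466/51471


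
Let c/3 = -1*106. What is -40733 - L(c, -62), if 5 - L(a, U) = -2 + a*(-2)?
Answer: -40104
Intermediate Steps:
c = -318 (c = 3*(-1*106) = 3*(-106) = -318)
L(a, U) = 7 + 2*a (L(a, U) = 5 - (-2 + a*(-2)) = 5 - (-2 - 2*a) = 5 + (2 + 2*a) = 7 + 2*a)
-40733 - L(c, -62) = -40733 - (7 + 2*(-318)) = -40733 - (7 - 636) = -40733 - 1*(-629) = -40733 + 629 = -40104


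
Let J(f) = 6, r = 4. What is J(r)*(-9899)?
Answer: -59394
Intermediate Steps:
J(r)*(-9899) = 6*(-9899) = -59394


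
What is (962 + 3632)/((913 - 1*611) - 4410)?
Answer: -2297/2054 ≈ -1.1183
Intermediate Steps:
(962 + 3632)/((913 - 1*611) - 4410) = 4594/((913 - 611) - 4410) = 4594/(302 - 4410) = 4594/(-4108) = 4594*(-1/4108) = -2297/2054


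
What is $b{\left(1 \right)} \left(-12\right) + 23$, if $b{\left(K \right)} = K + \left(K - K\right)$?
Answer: $11$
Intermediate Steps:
$b{\left(K \right)} = K$ ($b{\left(K \right)} = K + 0 = K$)
$b{\left(1 \right)} \left(-12\right) + 23 = 1 \left(-12\right) + 23 = -12 + 23 = 11$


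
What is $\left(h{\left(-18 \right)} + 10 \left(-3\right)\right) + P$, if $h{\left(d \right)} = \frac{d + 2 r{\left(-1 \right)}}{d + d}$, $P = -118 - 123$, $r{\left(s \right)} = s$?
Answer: $- \frac{2434}{9} \approx -270.44$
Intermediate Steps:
$P = -241$ ($P = -118 - 123 = -241$)
$h{\left(d \right)} = \frac{-2 + d}{2 d}$ ($h{\left(d \right)} = \frac{d + 2 \left(-1\right)}{d + d} = \frac{d - 2}{2 d} = \left(-2 + d\right) \frac{1}{2 d} = \frac{-2 + d}{2 d}$)
$\left(h{\left(-18 \right)} + 10 \left(-3\right)\right) + P = \left(\frac{-2 - 18}{2 \left(-18\right)} + 10 \left(-3\right)\right) - 241 = \left(\frac{1}{2} \left(- \frac{1}{18}\right) \left(-20\right) - 30\right) - 241 = \left(\frac{5}{9} - 30\right) - 241 = - \frac{265}{9} - 241 = - \frac{2434}{9}$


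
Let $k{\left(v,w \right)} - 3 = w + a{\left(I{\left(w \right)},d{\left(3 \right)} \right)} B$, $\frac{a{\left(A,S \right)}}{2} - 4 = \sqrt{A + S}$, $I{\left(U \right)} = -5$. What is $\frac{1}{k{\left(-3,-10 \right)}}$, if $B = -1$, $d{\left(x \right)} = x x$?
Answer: $- \frac{1}{19} \approx -0.052632$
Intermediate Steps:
$d{\left(x \right)} = x^{2}$
$a{\left(A,S \right)} = 8 + 2 \sqrt{A + S}$
$k{\left(v,w \right)} = -9 + w$ ($k{\left(v,w \right)} = 3 + \left(w + \left(8 + 2 \sqrt{-5 + 3^{2}}\right) \left(-1\right)\right) = 3 + \left(w + \left(8 + 2 \sqrt{-5 + 9}\right) \left(-1\right)\right) = 3 + \left(w + \left(8 + 2 \sqrt{4}\right) \left(-1\right)\right) = 3 + \left(w + \left(8 + 2 \cdot 2\right) \left(-1\right)\right) = 3 + \left(w + \left(8 + 4\right) \left(-1\right)\right) = 3 + \left(w + 12 \left(-1\right)\right) = 3 + \left(w - 12\right) = 3 + \left(-12 + w\right) = -9 + w$)
$\frac{1}{k{\left(-3,-10 \right)}} = \frac{1}{-9 - 10} = \frac{1}{-19} = - \frac{1}{19}$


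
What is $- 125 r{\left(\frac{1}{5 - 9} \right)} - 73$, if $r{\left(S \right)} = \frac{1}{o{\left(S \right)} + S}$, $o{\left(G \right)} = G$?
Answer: $177$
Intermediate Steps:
$r{\left(S \right)} = \frac{1}{2 S}$ ($r{\left(S \right)} = \frac{1}{S + S} = \frac{1}{2 S}$)
$- 125 r{\left(\frac{1}{5 - 9} \right)} - 73 = - 125 \frac{1}{2 \frac{1}{5 - 9}} - 73 = - 125 \frac{1}{2 \frac{1}{-4}} - 73 = - 125 \frac{1}{2 \left(- \frac{1}{4}\right)} - 73 = - 125 \cdot \frac{1}{2} \left(-4\right) - 73 = \left(-125\right) \left(-2\right) - 73 = 250 - 73 = 177$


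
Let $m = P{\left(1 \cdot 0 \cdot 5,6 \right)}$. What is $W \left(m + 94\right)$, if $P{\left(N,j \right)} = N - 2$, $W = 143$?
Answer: $13156$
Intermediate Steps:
$P{\left(N,j \right)} = -2 + N$
$m = -2$ ($m = -2 + 1 \cdot 0 \cdot 5 = -2 + 0 \cdot 5 = -2 + 0 = -2$)
$W \left(m + 94\right) = 143 \left(-2 + 94\right) = 143 \cdot 92 = 13156$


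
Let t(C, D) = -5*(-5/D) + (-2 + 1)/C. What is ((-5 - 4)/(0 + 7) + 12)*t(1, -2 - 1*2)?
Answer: -2175/28 ≈ -77.679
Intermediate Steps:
t(C, D) = -1/C + 25/D (t(C, D) = -5*(-5/D) - 1/C = -(-25)/D - 1/C = 25/D - 1/C = -1/C + 25/D)
((-5 - 4)/(0 + 7) + 12)*t(1, -2 - 1*2) = ((-5 - 4)/(0 + 7) + 12)*(-1/1 + 25/(-2 - 1*2)) = (-9/7 + 12)*(-1*1 + 25/(-2 - 2)) = (-9*⅐ + 12)*(-1 + 25/(-4)) = (-9/7 + 12)*(-1 + 25*(-¼)) = 75*(-1 - 25/4)/7 = (75/7)*(-29/4) = -2175/28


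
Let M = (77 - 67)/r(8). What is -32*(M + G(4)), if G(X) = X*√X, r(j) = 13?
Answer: -3648/13 ≈ -280.62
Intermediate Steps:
G(X) = X^(3/2)
M = 10/13 (M = (77 - 67)/13 = 10*(1/13) = 10/13 ≈ 0.76923)
-32*(M + G(4)) = -32*(10/13 + 4^(3/2)) = -32*(10/13 + 8) = -32*114/13 = -3648/13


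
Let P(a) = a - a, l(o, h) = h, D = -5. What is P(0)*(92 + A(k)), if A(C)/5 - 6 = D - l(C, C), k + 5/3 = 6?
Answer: 0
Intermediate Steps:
k = 13/3 (k = -5/3 + 6 = 13/3 ≈ 4.3333)
A(C) = 5 - 5*C (A(C) = 30 + 5*(-5 - C) = 30 + (-25 - 5*C) = 5 - 5*C)
P(a) = 0
P(0)*(92 + A(k)) = 0*(92 + (5 - 5*13/3)) = 0*(92 + (5 - 65/3)) = 0*(92 - 50/3) = 0*(226/3) = 0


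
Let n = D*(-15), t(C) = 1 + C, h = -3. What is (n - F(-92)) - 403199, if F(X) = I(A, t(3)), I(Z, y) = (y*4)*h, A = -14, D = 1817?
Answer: -430406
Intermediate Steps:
I(Z, y) = -12*y (I(Z, y) = (y*4)*(-3) = (4*y)*(-3) = -12*y)
n = -27255 (n = 1817*(-15) = -27255)
F(X) = -48 (F(X) = -12*(1 + 3) = -12*4 = -48)
(n - F(-92)) - 403199 = (-27255 - 1*(-48)) - 403199 = (-27255 + 48) - 403199 = -27207 - 403199 = -430406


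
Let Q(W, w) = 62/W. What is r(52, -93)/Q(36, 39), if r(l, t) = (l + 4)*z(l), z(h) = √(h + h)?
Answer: 2016*√26/31 ≈ 331.60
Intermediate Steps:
z(h) = √2*√h (z(h) = √(2*h) = √2*√h)
r(l, t) = √2*√l*(4 + l) (r(l, t) = (l + 4)*(√2*√l) = (4 + l)*(√2*√l) = √2*√l*(4 + l))
r(52, -93)/Q(36, 39) = (√2*√52*(4 + 52))/((62/36)) = (√2*(2*√13)*56)/((62*(1/36))) = (112*√26)/(31/18) = (112*√26)*(18/31) = 2016*√26/31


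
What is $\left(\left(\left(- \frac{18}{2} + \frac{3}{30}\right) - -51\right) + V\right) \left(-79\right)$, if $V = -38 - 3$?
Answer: $- \frac{869}{10} \approx -86.9$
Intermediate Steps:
$V = -41$ ($V = -38 - 3 = -41$)
$\left(\left(\left(- \frac{18}{2} + \frac{3}{30}\right) - -51\right) + V\right) \left(-79\right) = \left(\left(\left(- \frac{18}{2} + \frac{3}{30}\right) - -51\right) - 41\right) \left(-79\right) = \left(\left(\left(\left(-18\right) \frac{1}{2} + 3 \cdot \frac{1}{30}\right) + 51\right) - 41\right) \left(-79\right) = \left(\left(\left(-9 + \frac{1}{10}\right) + 51\right) - 41\right) \left(-79\right) = \left(\left(- \frac{89}{10} + 51\right) - 41\right) \left(-79\right) = \left(\frac{421}{10} - 41\right) \left(-79\right) = \frac{11}{10} \left(-79\right) = - \frac{869}{10}$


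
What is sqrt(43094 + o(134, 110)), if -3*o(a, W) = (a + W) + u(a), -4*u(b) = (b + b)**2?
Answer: sqrt(48998) ≈ 221.35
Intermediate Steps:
u(b) = -b**2 (u(b) = -(b + b)**2/4 = -4*b**2/4 = -b**2)
o(a, W) = -W/3 - a/3 + a**2/3 (o(a, W) = -((a + W) - a**2)/3 = -((W + a) - a**2)/3 = -(W + a - a**2)/3 = -W/3 - a/3 + a**2/3)
sqrt(43094 + o(134, 110)) = sqrt(43094 + (-1/3*110 - 1/3*134 + (1/3)*134**2)) = sqrt(43094 + (-110/3 - 134/3 + (1/3)*17956)) = sqrt(43094 + (-110/3 - 134/3 + 17956/3)) = sqrt(43094 + 5904) = sqrt(48998)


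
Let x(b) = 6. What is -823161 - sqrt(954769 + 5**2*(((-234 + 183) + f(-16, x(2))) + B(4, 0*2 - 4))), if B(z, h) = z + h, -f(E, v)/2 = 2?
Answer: -823161 - sqrt(953394) ≈ -8.2414e+5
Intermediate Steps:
f(E, v) = -4 (f(E, v) = -2*2 = -4)
B(z, h) = h + z
-823161 - sqrt(954769 + 5**2*(((-234 + 183) + f(-16, x(2))) + B(4, 0*2 - 4))) = -823161 - sqrt(954769 + 5**2*(((-234 + 183) - 4) + ((0*2 - 4) + 4))) = -823161 - sqrt(954769 + 25*((-51 - 4) + ((0 - 4) + 4))) = -823161 - sqrt(954769 + 25*(-55 + (-4 + 4))) = -823161 - sqrt(954769 + 25*(-55 + 0)) = -823161 - sqrt(954769 + 25*(-55)) = -823161 - sqrt(954769 - 1375) = -823161 - sqrt(953394)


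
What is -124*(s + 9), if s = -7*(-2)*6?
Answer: -11532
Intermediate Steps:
s = 84 (s = 14*6 = 84)
-124*(s + 9) = -124*(84 + 9) = -124*93 = -11532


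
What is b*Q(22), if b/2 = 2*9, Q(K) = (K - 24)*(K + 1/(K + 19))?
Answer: -65016/41 ≈ -1585.8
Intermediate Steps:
Q(K) = (-24 + K)*(K + 1/(19 + K))
b = 36 (b = 2*(2*9) = 2*18 = 36)
b*Q(22) = 36*((-24 + 22³ - 455*22 - 5*22²)/(19 + 22)) = 36*((-24 + 10648 - 10010 - 5*484)/41) = 36*((-24 + 10648 - 10010 - 2420)/41) = 36*((1/41)*(-1806)) = 36*(-1806/41) = -65016/41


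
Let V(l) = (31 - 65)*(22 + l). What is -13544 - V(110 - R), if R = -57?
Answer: -7118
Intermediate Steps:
V(l) = -748 - 34*l (V(l) = -34*(22 + l) = -748 - 34*l)
-13544 - V(110 - R) = -13544 - (-748 - 34*(110 - 1*(-57))) = -13544 - (-748 - 34*(110 + 57)) = -13544 - (-748 - 34*167) = -13544 - (-748 - 5678) = -13544 - 1*(-6426) = -13544 + 6426 = -7118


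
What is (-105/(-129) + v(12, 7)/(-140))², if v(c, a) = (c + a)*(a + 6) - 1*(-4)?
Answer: 34727449/36240400 ≈ 0.95825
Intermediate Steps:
v(c, a) = 4 + (6 + a)*(a + c) (v(c, a) = (a + c)*(6 + a) + 4 = (6 + a)*(a + c) + 4 = 4 + (6 + a)*(a + c))
(-105/(-129) + v(12, 7)/(-140))² = (-105/(-129) + (4 + 7² + 6*7 + 6*12 + 7*12)/(-140))² = (-105*(-1/129) + (4 + 49 + 42 + 72 + 84)*(-1/140))² = (35/43 + 251*(-1/140))² = (35/43 - 251/140)² = (-5893/6020)² = 34727449/36240400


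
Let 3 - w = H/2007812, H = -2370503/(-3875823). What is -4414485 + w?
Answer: -34353163111160545535/7781923929276 ≈ -4.4145e+6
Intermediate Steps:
H = 2370503/3875823 (H = -2370503*(-1/3875823) = 2370503/3875823 ≈ 0.61161)
w = 23345769417325/7781923929276 (w = 3 - 2370503/(3875823*2007812) = 3 - 1*2370503/7781923929276 = 3 - 2370503/7781923929276 = 23345769417325/7781923929276 ≈ 3.0000)
-4414485 + w = -4414485 + 23345769417325/7781923929276 = -34353163111160545535/7781923929276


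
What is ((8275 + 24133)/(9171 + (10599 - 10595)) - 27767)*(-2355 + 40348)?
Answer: -9677949937281/9175 ≈ -1.0548e+9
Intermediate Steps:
((8275 + 24133)/(9171 + (10599 - 10595)) - 27767)*(-2355 + 40348) = (32408/(9171 + 4) - 27767)*37993 = (32408/9175 - 27767)*37993 = -254729817/9175*37993 = -9677949937281/9175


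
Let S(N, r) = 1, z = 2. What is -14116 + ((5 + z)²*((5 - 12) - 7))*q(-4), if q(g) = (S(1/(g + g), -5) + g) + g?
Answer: -9314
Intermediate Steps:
q(g) = 1 + 2*g (q(g) = (1 + g) + g = 1 + 2*g)
-14116 + ((5 + z)²*((5 - 12) - 7))*q(-4) = -14116 + ((5 + 2)²*((5 - 12) - 7))*(1 + 2*(-4)) = -14116 + (7²*(-7 - 7))*(1 - 8) = -14116 + (49*(-14))*(-7) = -14116 - 686*(-7) = -14116 + 4802 = -9314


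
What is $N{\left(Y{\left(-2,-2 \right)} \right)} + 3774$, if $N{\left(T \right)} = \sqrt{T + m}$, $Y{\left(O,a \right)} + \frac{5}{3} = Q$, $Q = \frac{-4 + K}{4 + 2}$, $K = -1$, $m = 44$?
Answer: $3774 + \frac{\sqrt{166}}{2} \approx 3780.4$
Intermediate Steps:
$Q = - \frac{5}{6}$ ($Q = \frac{-4 - 1}{4 + 2} = - \frac{5}{6} \approx -0.83333$)
$Y{\left(O,a \right)} = - \frac{5}{2}$ ($Y{\left(O,a \right)} = - \frac{5}{3} - \frac{5}{6} = - \frac{5}{2}$)
$N{\left(T \right)} = \sqrt{44 + T}$ ($N{\left(T \right)} = \sqrt{T + 44} = \sqrt{44 + T}$)
$N{\left(Y{\left(-2,-2 \right)} \right)} + 3774 = \sqrt{44 - \frac{5}{2}} + 3774 = \sqrt{\frac{83}{2}} + 3774 = \frac{\sqrt{166}}{2} + 3774 = 3774 + \frac{\sqrt{166}}{2}$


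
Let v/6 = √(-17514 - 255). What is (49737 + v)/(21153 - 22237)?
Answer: -49737/1084 - 3*I*√17769/542 ≈ -45.883 - 0.73783*I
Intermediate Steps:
v = 6*I*√17769 (v = 6*√(-17514 - 255) = 6*√(-17769) = 6*(I*√17769) = 6*I*√17769 ≈ 799.8*I)
(49737 + v)/(21153 - 22237) = (49737 + 6*I*√17769)/(21153 - 22237) = (49737 + 6*I*√17769)/(-1084) = (49737 + 6*I*√17769)*(-1/1084) = -49737/1084 - 3*I*√17769/542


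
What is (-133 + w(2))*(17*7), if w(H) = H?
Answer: -15589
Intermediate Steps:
(-133 + w(2))*(17*7) = (-133 + 2)*(17*7) = -131*119 = -15589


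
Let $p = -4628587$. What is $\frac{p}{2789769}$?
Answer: $- \frac{4628587}{2789769} \approx -1.6591$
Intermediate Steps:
$\frac{p}{2789769} = - \frac{4628587}{2789769}$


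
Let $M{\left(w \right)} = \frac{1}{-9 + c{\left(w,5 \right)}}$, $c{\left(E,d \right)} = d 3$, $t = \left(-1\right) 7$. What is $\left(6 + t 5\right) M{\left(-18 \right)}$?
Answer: $- \frac{29}{6} \approx -4.8333$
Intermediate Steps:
$t = -7$
$c{\left(E,d \right)} = 3 d$
$M{\left(w \right)} = \frac{1}{6}$ ($M{\left(w \right)} = \frac{1}{-9 + 3 \cdot 5} = \frac{1}{-9 + 15} = \frac{1}{6}$)
$\left(6 + t 5\right) M{\left(-18 \right)} = \left(6 - 35\right) \frac{1}{6} = \left(-29\right) \frac{1}{6} = - \frac{29}{6}$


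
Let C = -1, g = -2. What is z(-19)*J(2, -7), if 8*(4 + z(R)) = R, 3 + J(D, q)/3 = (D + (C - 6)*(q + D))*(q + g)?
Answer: 6426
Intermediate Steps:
J(D, q) = -9 + 3*(-2 + q)*(-7*q - 6*D) (J(D, q) = -9 + 3*((D + (-1 - 6)*(q + D))*(q - 2)) = -9 + 3*((D - 7*(D + q))*(-2 + q)) = -9 + 3*((D + (-7*D - 7*q))*(-2 + q)) = -9 + 3*((-7*q - 6*D)*(-2 + q)) = -9 + 3*((-2 + q)*(-7*q - 6*D)) = -9 + 3*(-2 + q)*(-7*q - 6*D))
z(R) = -4 + R/8
z(-19)*J(2, -7) = (-4 + (⅛)*(-19))*(-9 - 21*(-7)² + 36*2 + 42*(-7) - 18*2*(-7)) = (-4 - 19/8)*(-9 - 21*49 + 72 - 294 + 252) = -51*(-9 - 1029 + 72 - 294 + 252)/8 = -51/8*(-1008) = 6426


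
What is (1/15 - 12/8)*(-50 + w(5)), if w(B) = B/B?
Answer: 2107/30 ≈ 70.233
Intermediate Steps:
w(B) = 1
(1/15 - 12/8)*(-50 + w(5)) = (1/15 - 12/8)*(-50 + 1) = (1*(1/15) - 12*⅛)*(-49) = (1/15 - 3/2)*(-49) = -43/30*(-49) = 2107/30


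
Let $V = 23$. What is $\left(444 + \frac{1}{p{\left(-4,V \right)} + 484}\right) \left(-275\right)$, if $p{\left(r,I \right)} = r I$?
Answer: $- \frac{47863475}{392} \approx -1.221 \cdot 10^{5}$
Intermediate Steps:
$p{\left(r,I \right)} = I r$
$\left(444 + \frac{1}{p{\left(-4,V \right)} + 484}\right) \left(-275\right) = \left(444 + \frac{1}{23 \left(-4\right) + 484}\right) \left(-275\right) = \left(444 + \frac{1}{-92 + 484}\right) \left(-275\right) = \left(444 + \frac{1}{392}\right) \left(-275\right) = \frac{174049}{392} \left(-275\right) = - \frac{47863475}{392}$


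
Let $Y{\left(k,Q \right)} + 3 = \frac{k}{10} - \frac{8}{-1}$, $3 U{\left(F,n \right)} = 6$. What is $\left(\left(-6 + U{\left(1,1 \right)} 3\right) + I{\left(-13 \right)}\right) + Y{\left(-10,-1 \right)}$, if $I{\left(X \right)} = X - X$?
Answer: $4$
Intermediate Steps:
$U{\left(F,n \right)} = 2$ ($U{\left(F,n \right)} = \frac{1}{3} \cdot 6 = 2$)
$Y{\left(k,Q \right)} = 5 + \frac{k}{10}$ ($Y{\left(k,Q \right)} = -3 + \left(\frac{k}{10} - \frac{8}{-1}\right) = -3 + \left(k \frac{1}{10} - -8\right) = -3 + \left(\frac{k}{10} + 8\right) = -3 + \left(8 + \frac{k}{10}\right) = 5 + \frac{k}{10}$)
$I{\left(X \right)} = 0$
$\left(\left(-6 + U{\left(1,1 \right)} 3\right) + I{\left(-13 \right)}\right) + Y{\left(-10,-1 \right)} = \left(\left(-6 + 2 \cdot 3\right) + 0\right) + \left(5 + \frac{1}{10} \left(-10\right)\right) = \left(\left(-6 + 6\right) + 0\right) + \left(5 - 1\right) = \left(0 + 0\right) + 4 = 0 + 4 = 4$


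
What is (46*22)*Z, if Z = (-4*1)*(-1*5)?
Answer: 20240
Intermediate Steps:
Z = 20 (Z = -4*(-5) = 20)
(46*22)*Z = (46*22)*20 = 1012*20 = 20240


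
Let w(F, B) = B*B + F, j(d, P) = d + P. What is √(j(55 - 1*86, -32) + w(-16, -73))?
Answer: 5*√210 ≈ 72.457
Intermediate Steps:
j(d, P) = P + d
w(F, B) = F + B² (w(F, B) = B² + F = F + B²)
√(j(55 - 1*86, -32) + w(-16, -73)) = √((-32 + (55 - 1*86)) + (-16 + (-73)²)) = √((-32 + (55 - 86)) + (-16 + 5329)) = √((-32 - 31) + 5313) = √(-63 + 5313) = √5250 = 5*√210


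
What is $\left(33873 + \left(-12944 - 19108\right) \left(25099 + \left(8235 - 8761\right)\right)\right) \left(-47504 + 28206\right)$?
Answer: $15198717354054$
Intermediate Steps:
$\left(33873 + \left(-12944 - 19108\right) \left(25099 + \left(8235 - 8761\right)\right)\right) \left(-47504 + 28206\right) = \left(33873 - 32052 \left(25099 + \left(8235 - 8761\right)\right)\right) \left(-19298\right) = \left(33873 - 32052 \left(25099 - 526\right)\right) \left(-19298\right) = \left(33873 - 787613796\right) \left(-19298\right) = \left(-787579923\right) \left(-19298\right) = 15198717354054$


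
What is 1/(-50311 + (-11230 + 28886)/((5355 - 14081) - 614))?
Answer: -2335/117480599 ≈ -1.9876e-5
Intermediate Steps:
1/(-50311 + (-11230 + 28886)/((5355 - 14081) - 614)) = 1/(-50311 + 17656/(-8726 - 614)) = 1/(-50311 + 17656/(-9340)) = 1/(-50311 + 17656*(-1/9340)) = 1/(-50311 - 4414/2335) = 1/(-117480599/2335) = -2335/117480599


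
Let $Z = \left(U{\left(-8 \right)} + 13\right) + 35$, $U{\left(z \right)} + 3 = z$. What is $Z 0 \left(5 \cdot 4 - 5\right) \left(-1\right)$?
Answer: $0$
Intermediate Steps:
$U{\left(z \right)} = -3 + z$
$Z = 37$ ($Z = \left(\left(-3 - 8\right) + 13\right) + 35 = \left(-11 + 13\right) + 35 = 2 + 35 = 37$)
$Z 0 \left(5 \cdot 4 - 5\right) \left(-1\right) = 37 \cdot 0 \left(5 \cdot 4 - 5\right) \left(-1\right) = 37 \cdot 0 \left(20 - 5\right) \left(-1\right) = 37 \cdot 0 \cdot 15 \left(-1\right) = 37 \cdot 0 \left(-1\right) = 37 \cdot 0 = 0$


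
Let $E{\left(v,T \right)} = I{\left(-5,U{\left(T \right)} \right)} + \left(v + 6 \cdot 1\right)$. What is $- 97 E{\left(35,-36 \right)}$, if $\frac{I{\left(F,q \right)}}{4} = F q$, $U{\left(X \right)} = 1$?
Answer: $-2037$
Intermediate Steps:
$I{\left(F,q \right)} = 4 F q$
$E{\left(v,T \right)} = -14 + v$ ($E{\left(v,T \right)} = 4 \left(-5\right) 1 + \left(v + 6 \cdot 1\right) = -20 + \left(v + 6\right) = -20 + \left(6 + v\right) = -14 + v$)
$- 97 E{\left(35,-36 \right)} = - 97 \left(-14 + 35\right) = \left(-97\right) 21 = -2037$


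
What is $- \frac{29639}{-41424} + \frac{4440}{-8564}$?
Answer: $\frac{17476459}{88688784} \approx 0.19705$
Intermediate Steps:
$- \frac{29639}{-41424} + \frac{4440}{-8564} = \left(-29639\right) \left(- \frac{1}{41424}\right) + 4440 \left(- \frac{1}{8564}\right) = \frac{29639}{41424} - \frac{1110}{2141} = \frac{17476459}{88688784}$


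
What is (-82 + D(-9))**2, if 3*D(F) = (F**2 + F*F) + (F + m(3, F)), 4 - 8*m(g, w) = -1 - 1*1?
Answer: 15129/16 ≈ 945.56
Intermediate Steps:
m(g, w) = 3/4 (m(g, w) = 1/2 - (-1 - 1*1)/8 = 1/2 - (-1 - 1)/8 = 1/2 - 1/8*(-2) = 1/2 + 1/4 = 3/4)
D(F) = 1/4 + F/3 + 2*F**2/3 (D(F) = ((F**2 + F*F) + (F + 3/4))/3 = ((F**2 + F**2) + (3/4 + F))/3 = (2*F**2 + (3/4 + F))/3 = (3/4 + F + 2*F**2)/3 = 1/4 + F/3 + 2*F**2/3)
(-82 + D(-9))**2 = (-82 + (1/4 + (1/3)*(-9) + (2/3)*(-9)**2))**2 = (-82 + (1/4 - 3 + (2/3)*81))**2 = (-82 + (1/4 - 3 + 54))**2 = (-82 + 205/4)**2 = (-123/4)**2 = 15129/16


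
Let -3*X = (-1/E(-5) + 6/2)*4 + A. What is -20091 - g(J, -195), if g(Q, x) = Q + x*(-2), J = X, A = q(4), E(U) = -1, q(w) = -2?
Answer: -61429/3 ≈ -20476.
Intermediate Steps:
A = -2
X = -14/3 (X = -((-1/(-1) + 6/2)*4 - 2)/3 = -((-1*(-1) + 6*(1/2))*4 - 2)/3 = -((1 + 3)*4 - 2)/3 = -(4*4 - 2)/3 = -(16 - 2)/3 = -1/3*14 = -14/3 ≈ -4.6667)
J = -14/3 ≈ -4.6667
g(Q, x) = Q - 2*x
-20091 - g(J, -195) = -20091 - (-14/3 - 2*(-195)) = -20091 - (-14/3 + 390) = -20091 - 1*1156/3 = -20091 - 1156/3 = -61429/3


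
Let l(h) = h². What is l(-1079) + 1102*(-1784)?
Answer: -801727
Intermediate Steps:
l(-1079) + 1102*(-1784) = (-1079)² + 1102*(-1784) = 1164241 - 1965968 = -801727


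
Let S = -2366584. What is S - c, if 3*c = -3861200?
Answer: -3238552/3 ≈ -1.0795e+6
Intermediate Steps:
c = -3861200/3 (c = (1/3)*(-3861200) = -3861200/3 ≈ -1.2871e+6)
S - c = -2366584 - 1*(-3861200/3) = -2366584 + 3861200/3 = -3238552/3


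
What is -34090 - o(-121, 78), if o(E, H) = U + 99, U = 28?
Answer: -34217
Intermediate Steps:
o(E, H) = 127 (o(E, H) = 28 + 99 = 127)
-34090 - o(-121, 78) = -34090 - 1*127 = -34090 - 127 = -34217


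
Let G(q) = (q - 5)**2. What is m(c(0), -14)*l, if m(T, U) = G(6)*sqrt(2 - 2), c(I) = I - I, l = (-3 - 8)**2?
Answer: 0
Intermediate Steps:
l = 121 (l = (-11)**2 = 121)
c(I) = 0
G(q) = (-5 + q)**2
m(T, U) = 0 (m(T, U) = (-5 + 6)**2*sqrt(2 - 2) = 1**2*sqrt(0) = 1*0 = 0)
m(c(0), -14)*l = 0*121 = 0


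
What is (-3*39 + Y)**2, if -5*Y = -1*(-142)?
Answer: 528529/25 ≈ 21141.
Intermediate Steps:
Y = -142/5 (Y = -(-1)*(-142)/5 = -1/5*142 = -142/5 ≈ -28.400)
(-3*39 + Y)**2 = (-3*39 - 142/5)**2 = (-117 - 142/5)**2 = (-727/5)**2 = 528529/25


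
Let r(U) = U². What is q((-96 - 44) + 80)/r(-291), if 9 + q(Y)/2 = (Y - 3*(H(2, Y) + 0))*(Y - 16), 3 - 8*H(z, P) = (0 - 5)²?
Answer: 872/9409 ≈ 0.092677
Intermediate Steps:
H(z, P) = -11/4 (H(z, P) = 3/8 - (0 - 5)²/8 = 3/8 - ⅛*(-5)² = 3/8 - ⅛*25 = 3/8 - 25/8 = -11/4)
q(Y) = -18 + 2*(-16 + Y)*(33/4 + Y) (q(Y) = -18 + 2*((Y - 3*(-11/4 + 0))*(Y - 16)) = -18 + 2*((Y - 3*(-11/4))*(-16 + Y)) = -18 + 2*((Y + 33/4)*(-16 + Y)) = -18 + 2*((33/4 + Y)*(-16 + Y)) = -18 + 2*((-16 + Y)*(33/4 + Y)) = -18 + 2*(-16 + Y)*(33/4 + Y))
q((-96 - 44) + 80)/r(-291) = (-282 + 2*((-96 - 44) + 80)² - 31*((-96 - 44) + 80)/2)/((-291)²) = (-282 + 2*(-140 + 80)² - 31*(-140 + 80)/2)/84681 = (-282 + 2*(-60)² - 31/2*(-60))*(1/84681) = (-282 + 2*3600 + 930)*(1/84681) = (-282 + 7200 + 930)*(1/84681) = 7848*(1/84681) = 872/9409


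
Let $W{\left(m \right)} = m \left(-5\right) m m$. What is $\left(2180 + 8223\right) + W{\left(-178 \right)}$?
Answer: $28209163$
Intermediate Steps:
$W{\left(m \right)} = - 5 m^{3}$ ($W{\left(m \right)} = - 5 m m m = - 5 m^{2} m = - 5 m^{3}$)
$\left(2180 + 8223\right) + W{\left(-178 \right)} = \left(2180 + 8223\right) - 5 \left(-178\right)^{3} = 10403 - -28198760 = 10403 + 28198760 = 28209163$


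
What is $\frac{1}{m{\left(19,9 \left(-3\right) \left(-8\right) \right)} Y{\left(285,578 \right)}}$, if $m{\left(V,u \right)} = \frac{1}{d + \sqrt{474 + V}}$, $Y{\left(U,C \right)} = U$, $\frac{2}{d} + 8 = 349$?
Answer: $\frac{2}{97185} + \frac{\sqrt{493}}{285} \approx 0.077928$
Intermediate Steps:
$d = \frac{2}{341}$ ($d = \frac{2}{-8 + 349} = \frac{2}{341} \approx 0.0058651$)
$m{\left(V,u \right)} = \frac{1}{\frac{2}{341} + \sqrt{474 + V}}$
$\frac{1}{m{\left(19,9 \left(-3\right) \left(-8\right) \right)} Y{\left(285,578 \right)}} = \frac{1}{\frac{341}{2 + 341 \sqrt{474 + 19}} \cdot 285} = \frac{1}{341 \frac{1}{2 + 341 \sqrt{493}}} \cdot \frac{1}{285} = \left(\frac{2}{341} + \sqrt{493}\right) \frac{1}{285} = \frac{2}{97185} + \frac{\sqrt{493}}{285}$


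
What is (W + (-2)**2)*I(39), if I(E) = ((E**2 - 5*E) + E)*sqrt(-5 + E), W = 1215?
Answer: 1663935*sqrt(34) ≈ 9.7023e+6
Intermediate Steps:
I(E) = sqrt(-5 + E)*(E**2 - 4*E) (I(E) = (E**2 - 4*E)*sqrt(-5 + E) = sqrt(-5 + E)*(E**2 - 4*E))
(W + (-2)**2)*I(39) = (1215 + (-2)**2)*(39*sqrt(-5 + 39)*(-4 + 39)) = (1215 + 4)*(39*sqrt(34)*35) = 1219*(1365*sqrt(34)) = 1663935*sqrt(34)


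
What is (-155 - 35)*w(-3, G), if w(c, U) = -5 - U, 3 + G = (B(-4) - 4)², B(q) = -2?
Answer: 7220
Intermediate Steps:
G = 33 (G = -3 + (-2 - 4)² = -3 + (-6)² = -3 + 36 = 33)
(-155 - 35)*w(-3, G) = (-155 - 35)*(-5 - 1*33) = -190*(-5 - 33) = -190*(-38) = 7220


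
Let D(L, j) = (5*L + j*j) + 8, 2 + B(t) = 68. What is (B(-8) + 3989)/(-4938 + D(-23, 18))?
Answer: -4055/4721 ≈ -0.85893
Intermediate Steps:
B(t) = 66 (B(t) = -2 + 68 = 66)
D(L, j) = 8 + j² + 5*L (D(L, j) = (5*L + j²) + 8 = (j² + 5*L) + 8 = 8 + j² + 5*L)
(B(-8) + 3989)/(-4938 + D(-23, 18)) = (66 + 3989)/(-4938 + (8 + 18² + 5*(-23))) = 4055/(-4938 + (8 + 324 - 115)) = 4055/(-4938 + 217) = 4055/(-4721) = 4055*(-1/4721) = -4055/4721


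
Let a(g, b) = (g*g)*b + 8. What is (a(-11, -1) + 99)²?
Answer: 196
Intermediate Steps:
a(g, b) = 8 + b*g² (a(g, b) = g²*b + 8 = b*g² + 8 = 8 + b*g²)
(a(-11, -1) + 99)² = ((8 - 1*(-11)²) + 99)² = ((8 - 1*121) + 99)² = ((8 - 121) + 99)² = (-113 + 99)² = (-14)² = 196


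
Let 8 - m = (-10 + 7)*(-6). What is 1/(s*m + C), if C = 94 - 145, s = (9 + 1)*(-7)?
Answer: 1/649 ≈ 0.0015408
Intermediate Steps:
s = -70 (s = 10*(-7) = -70)
C = -51
m = -10 (m = 8 - (-10 + 7)*(-6) = 8 - (-3)*(-6) = 8 - 1*18 = 8 - 18 = -10)
1/(s*m + C) = 1/(-70*(-10) - 51) = 1/(700 - 51) = 1/649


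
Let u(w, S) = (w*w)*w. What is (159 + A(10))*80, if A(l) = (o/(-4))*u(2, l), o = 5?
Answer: 11920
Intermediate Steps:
u(w, S) = w³ (u(w, S) = w²*w = w³)
A(l) = -10 (A(l) = (5/(-4))*2³ = (5*(-¼))*8 = -5/4*8 = -10)
(159 + A(10))*80 = (159 - 10)*80 = 149*80 = 11920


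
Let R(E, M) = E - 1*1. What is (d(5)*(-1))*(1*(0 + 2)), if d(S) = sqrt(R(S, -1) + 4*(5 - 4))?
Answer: -4*sqrt(2) ≈ -5.6569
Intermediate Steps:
R(E, M) = -1 + E (R(E, M) = E - 1 = -1 + E)
d(S) = sqrt(3 + S) (d(S) = sqrt((-1 + S) + 4*(5 - 4)) = sqrt((-1 + S) + 4*1) = sqrt((-1 + S) + 4) = sqrt(3 + S))
(d(5)*(-1))*(1*(0 + 2)) = (sqrt(3 + 5)*(-1))*(1*(0 + 2)) = (sqrt(8)*(-1))*(1*2) = ((2*sqrt(2))*(-1))*2 = -2*sqrt(2)*2 = -4*sqrt(2)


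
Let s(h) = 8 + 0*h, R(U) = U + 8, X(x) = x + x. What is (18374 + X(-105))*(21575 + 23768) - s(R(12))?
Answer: 823610244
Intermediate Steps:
X(x) = 2*x
R(U) = 8 + U
s(h) = 8 (s(h) = 8 + 0 = 8)
(18374 + X(-105))*(21575 + 23768) - s(R(12)) = (18374 + 2*(-105))*(21575 + 23768) - 1*8 = (18374 - 210)*45343 - 8 = 18164*45343 - 8 = 823610252 - 8 = 823610244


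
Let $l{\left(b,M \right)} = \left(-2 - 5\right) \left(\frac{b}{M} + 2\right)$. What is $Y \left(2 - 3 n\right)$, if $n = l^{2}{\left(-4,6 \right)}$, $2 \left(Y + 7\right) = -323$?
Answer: $\frac{131093}{3} \approx 43698.0$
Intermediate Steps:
$Y = - \frac{337}{2}$ ($Y = -7 + \frac{1}{2} \left(-323\right) = -7 - \frac{323}{2} = - \frac{337}{2} \approx -168.5$)
$l{\left(b,M \right)} = -14 - \frac{7 b}{M}$ ($l{\left(b,M \right)} = - 7 \left(2 + \frac{b}{M}\right) = -14 - \frac{7 b}{M}$)
$n = \frac{784}{9}$ ($n = \left(-14 - - \frac{28}{6}\right)^{2} = \left(-14 - \left(-28\right) \frac{1}{6}\right)^{2} = \left(-14 + \frac{14}{3}\right)^{2} = \left(- \frac{28}{3}\right)^{2} = \frac{784}{9} \approx 87.111$)
$Y \left(2 - 3 n\right) = - \frac{337 \left(2 - \frac{784}{3}\right)}{2} = \left(- \frac{337}{2}\right) \left(- \frac{778}{3}\right) = \frac{131093}{3}$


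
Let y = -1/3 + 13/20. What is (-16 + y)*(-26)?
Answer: 12233/30 ≈ 407.77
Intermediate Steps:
y = 19/60 (y = -1*⅓ + 13*(1/20) = -⅓ + 13/20 = 19/60 ≈ 0.31667)
(-16 + y)*(-26) = (-16 + 19/60)*(-26) = -941/60*(-26) = 12233/30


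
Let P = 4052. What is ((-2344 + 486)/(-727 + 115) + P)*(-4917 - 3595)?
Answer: -5281019296/153 ≈ -3.4516e+7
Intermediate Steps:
((-2344 + 486)/(-727 + 115) + P)*(-4917 - 3595) = ((-2344 + 486)/(-727 + 115) + 4052)*(-4917 - 3595) = (-1858/(-612) + 4052)*(-8512) = (-1858*(-1/612) + 4052)*(-8512) = (929/306 + 4052)*(-8512) = (1240841/306)*(-8512) = -5281019296/153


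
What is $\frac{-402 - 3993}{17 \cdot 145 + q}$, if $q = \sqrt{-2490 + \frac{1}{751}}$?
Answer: $- \frac{2712029975}{1521704988} + \frac{1465 i \sqrt{1404361739}}{1521704988} \approx -1.7822 + 0.036078 i$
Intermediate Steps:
$q = \frac{i \sqrt{1404361739}}{751}$ ($q = \sqrt{-2490 + \frac{1}{751}} = \sqrt{- \frac{1869989}{751}} = \frac{i \sqrt{1404361739}}{751} \approx 49.9 i$)
$\frac{-402 - 3993}{17 \cdot 145 + q} = \frac{-402 - 3993}{17 \cdot 145 + \frac{i \sqrt{1404361739}}{751}} = - \frac{4395}{2465 + \frac{i \sqrt{1404361739}}{751}}$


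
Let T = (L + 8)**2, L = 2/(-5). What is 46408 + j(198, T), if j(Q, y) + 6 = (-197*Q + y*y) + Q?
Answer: 6831386/625 ≈ 10930.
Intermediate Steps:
L = -2/5 (L = 2*(-1/5) = -2/5 ≈ -0.40000)
T = 1444/25 (T = (-2/5 + 8)**2 = (38/5)**2 = 1444/25 ≈ 57.760)
j(Q, y) = -6 + y**2 - 196*Q (j(Q, y) = -6 + ((-197*Q + y*y) + Q) = -6 + ((-197*Q + y**2) + Q) = -6 + ((y**2 - 197*Q) + Q) = -6 + (y**2 - 196*Q) = -6 + y**2 - 196*Q)
46408 + j(198, T) = 46408 + (-6 + (1444/25)**2 - 196*198) = 46408 + (-6 + 2085136/625 - 38808) = 46408 - 22173614/625 = 6831386/625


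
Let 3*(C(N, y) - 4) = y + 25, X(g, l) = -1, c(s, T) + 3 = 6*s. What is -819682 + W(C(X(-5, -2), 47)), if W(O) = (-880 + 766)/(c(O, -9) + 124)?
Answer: -236888212/289 ≈ -8.1968e+5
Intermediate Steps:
c(s, T) = -3 + 6*s
C(N, y) = 37/3 + y/3 (C(N, y) = 4 + (y + 25)/3 = 4 + (25 + y)/3 = 4 + (25/3 + y/3) = 37/3 + y/3)
W(O) = -114/(121 + 6*O) (W(O) = (-880 + 766)/((-3 + 6*O) + 124) = -114/(121 + 6*O))
-819682 + W(C(X(-5, -2), 47)) = -819682 - 114/(121 + 6*(37/3 + (1/3)*47)) = -819682 - 114/(121 + 6*(37/3 + 47/3)) = -819682 - 114/(121 + 6*28) = -819682 - 114/(121 + 168) = -819682 - 114/289 = -236888212/289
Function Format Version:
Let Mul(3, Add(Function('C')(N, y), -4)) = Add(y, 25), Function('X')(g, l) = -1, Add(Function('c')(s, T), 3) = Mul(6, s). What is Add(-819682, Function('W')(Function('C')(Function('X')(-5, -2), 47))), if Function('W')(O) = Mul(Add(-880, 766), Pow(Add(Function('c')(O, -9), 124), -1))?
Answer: Rational(-236888212, 289) ≈ -8.1968e+5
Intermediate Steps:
Function('c')(s, T) = Add(-3, Mul(6, s))
Function('C')(N, y) = Add(Rational(37, 3), Mul(Rational(1, 3), y)) (Function('C')(N, y) = Add(4, Mul(Rational(1, 3), Add(y, 25))) = Add(4, Mul(Rational(1, 3), Add(25, y))) = Add(4, Add(Rational(25, 3), Mul(Rational(1, 3), y))) = Add(Rational(37, 3), Mul(Rational(1, 3), y)))
Function('W')(O) = Mul(-114, Pow(Add(121, Mul(6, O)), -1)) (Function('W')(O) = Mul(Add(-880, 766), Pow(Add(Add(-3, Mul(6, O)), 124), -1)) = Mul(-114, Pow(Add(121, Mul(6, O)), -1)))
Add(-819682, Function('W')(Function('C')(Function('X')(-5, -2), 47))) = Add(-819682, Mul(-114, Pow(Add(121, Mul(6, Add(Rational(37, 3), Mul(Rational(1, 3), 47)))), -1))) = Add(-819682, Mul(-114, Pow(Add(121, Mul(6, Add(Rational(37, 3), Rational(47, 3)))), -1))) = Add(-819682, Mul(-114, Pow(Add(121, Mul(6, 28)), -1))) = Add(-819682, Mul(-114, Pow(Add(121, 168), -1))) = Add(-819682, Mul(-114, Pow(289, -1))) = Add(-819682, Mul(-114, Rational(1, 289))) = Add(-819682, Rational(-114, 289)) = Rational(-236888212, 289)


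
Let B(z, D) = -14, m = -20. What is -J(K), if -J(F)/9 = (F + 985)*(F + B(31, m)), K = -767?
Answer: -1532322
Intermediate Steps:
J(F) = -9*(-14 + F)*(985 + F) (J(F) = -9*(F + 985)*(F - 14) = -9*(985 + F)*(-14 + F) = -9*(-14 + F)*(985 + F))
-J(K) = -(124110 - 8739*(-767) - 9*(-767)²) = -(124110 + 6702813 - 9*588289) = -(124110 + 6702813 - 5294601) = -1*1532322 = -1532322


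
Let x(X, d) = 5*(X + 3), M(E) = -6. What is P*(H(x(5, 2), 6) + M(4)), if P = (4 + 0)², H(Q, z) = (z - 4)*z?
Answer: 96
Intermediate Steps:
x(X, d) = 15 + 5*X (x(X, d) = 5*(3 + X) = 15 + 5*X)
H(Q, z) = z*(-4 + z) (H(Q, z) = (-4 + z)*z = z*(-4 + z))
P = 16 (P = 4² = 16)
P*(H(x(5, 2), 6) + M(4)) = 16*(6*(-4 + 6) - 6) = 16*(6*2 - 6) = 16*(12 - 6) = 16*6 = 96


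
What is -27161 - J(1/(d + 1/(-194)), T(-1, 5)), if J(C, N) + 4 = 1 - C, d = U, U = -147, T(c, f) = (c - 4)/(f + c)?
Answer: -774519196/28519 ≈ -27158.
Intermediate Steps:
T(c, f) = (-4 + c)/(c + f)
d = -147
J(C, N) = -3 - C (J(C, N) = -4 + (1 - C) = -3 - C)
-27161 - J(1/(d + 1/(-194)), T(-1, 5)) = -27161 - (-3 - 1/(-147 + 1/(-194))) = -27161 - (-3 - 1/(-147 - 1/194)) = -27161 - (-3 - 1/(-28519/194)) = -27161 - (-3 - 1*(-194/28519)) = -27161 - (-3 + 194/28519) = -27161 - 1*(-85363/28519) = -27161 + 85363/28519 = -774519196/28519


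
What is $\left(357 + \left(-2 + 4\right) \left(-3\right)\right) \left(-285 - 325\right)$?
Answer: $-214110$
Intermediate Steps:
$\left(357 + \left(-2 + 4\right) \left(-3\right)\right) \left(-285 - 325\right) = \left(357 + 2 \left(-3\right)\right) \left(-610\right) = \left(357 - 6\right) \left(-610\right) = 351 \left(-610\right) = -214110$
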